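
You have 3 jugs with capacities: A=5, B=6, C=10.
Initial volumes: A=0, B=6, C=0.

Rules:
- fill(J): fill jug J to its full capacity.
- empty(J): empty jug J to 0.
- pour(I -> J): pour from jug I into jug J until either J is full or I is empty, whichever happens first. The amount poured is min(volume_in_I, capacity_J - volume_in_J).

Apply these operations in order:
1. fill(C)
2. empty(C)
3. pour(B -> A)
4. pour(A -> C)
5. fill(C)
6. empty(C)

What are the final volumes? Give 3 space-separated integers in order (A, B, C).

Answer: 0 1 0

Derivation:
Step 1: fill(C) -> (A=0 B=6 C=10)
Step 2: empty(C) -> (A=0 B=6 C=0)
Step 3: pour(B -> A) -> (A=5 B=1 C=0)
Step 4: pour(A -> C) -> (A=0 B=1 C=5)
Step 5: fill(C) -> (A=0 B=1 C=10)
Step 6: empty(C) -> (A=0 B=1 C=0)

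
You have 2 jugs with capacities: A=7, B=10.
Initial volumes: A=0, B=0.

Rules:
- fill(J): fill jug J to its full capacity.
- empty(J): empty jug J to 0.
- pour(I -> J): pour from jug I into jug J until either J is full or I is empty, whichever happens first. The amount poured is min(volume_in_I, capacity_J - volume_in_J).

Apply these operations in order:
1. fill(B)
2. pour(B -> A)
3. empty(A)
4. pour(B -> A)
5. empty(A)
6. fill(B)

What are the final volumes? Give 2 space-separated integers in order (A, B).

Step 1: fill(B) -> (A=0 B=10)
Step 2: pour(B -> A) -> (A=7 B=3)
Step 3: empty(A) -> (A=0 B=3)
Step 4: pour(B -> A) -> (A=3 B=0)
Step 5: empty(A) -> (A=0 B=0)
Step 6: fill(B) -> (A=0 B=10)

Answer: 0 10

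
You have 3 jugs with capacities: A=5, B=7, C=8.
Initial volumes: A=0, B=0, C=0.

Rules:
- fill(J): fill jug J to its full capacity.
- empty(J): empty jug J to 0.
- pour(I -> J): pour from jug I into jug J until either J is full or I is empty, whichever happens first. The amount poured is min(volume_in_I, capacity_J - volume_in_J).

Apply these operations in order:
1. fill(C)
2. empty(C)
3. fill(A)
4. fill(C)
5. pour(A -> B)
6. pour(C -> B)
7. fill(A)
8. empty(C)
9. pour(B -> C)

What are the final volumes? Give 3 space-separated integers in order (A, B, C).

Step 1: fill(C) -> (A=0 B=0 C=8)
Step 2: empty(C) -> (A=0 B=0 C=0)
Step 3: fill(A) -> (A=5 B=0 C=0)
Step 4: fill(C) -> (A=5 B=0 C=8)
Step 5: pour(A -> B) -> (A=0 B=5 C=8)
Step 6: pour(C -> B) -> (A=0 B=7 C=6)
Step 7: fill(A) -> (A=5 B=7 C=6)
Step 8: empty(C) -> (A=5 B=7 C=0)
Step 9: pour(B -> C) -> (A=5 B=0 C=7)

Answer: 5 0 7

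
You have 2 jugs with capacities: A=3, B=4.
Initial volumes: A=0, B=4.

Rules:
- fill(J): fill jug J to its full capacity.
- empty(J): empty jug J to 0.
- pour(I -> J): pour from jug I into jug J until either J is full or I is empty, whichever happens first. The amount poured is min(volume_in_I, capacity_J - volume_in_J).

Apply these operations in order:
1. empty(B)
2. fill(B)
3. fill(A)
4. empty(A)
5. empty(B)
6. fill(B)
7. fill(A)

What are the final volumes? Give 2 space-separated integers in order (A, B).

Step 1: empty(B) -> (A=0 B=0)
Step 2: fill(B) -> (A=0 B=4)
Step 3: fill(A) -> (A=3 B=4)
Step 4: empty(A) -> (A=0 B=4)
Step 5: empty(B) -> (A=0 B=0)
Step 6: fill(B) -> (A=0 B=4)
Step 7: fill(A) -> (A=3 B=4)

Answer: 3 4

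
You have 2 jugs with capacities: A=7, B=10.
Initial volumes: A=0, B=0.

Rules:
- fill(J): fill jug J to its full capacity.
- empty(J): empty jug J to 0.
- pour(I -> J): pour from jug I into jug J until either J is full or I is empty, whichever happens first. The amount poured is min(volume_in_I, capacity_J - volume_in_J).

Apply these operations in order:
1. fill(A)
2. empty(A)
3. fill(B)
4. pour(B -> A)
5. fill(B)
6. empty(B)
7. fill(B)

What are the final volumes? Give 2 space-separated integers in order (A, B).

Answer: 7 10

Derivation:
Step 1: fill(A) -> (A=7 B=0)
Step 2: empty(A) -> (A=0 B=0)
Step 3: fill(B) -> (A=0 B=10)
Step 4: pour(B -> A) -> (A=7 B=3)
Step 5: fill(B) -> (A=7 B=10)
Step 6: empty(B) -> (A=7 B=0)
Step 7: fill(B) -> (A=7 B=10)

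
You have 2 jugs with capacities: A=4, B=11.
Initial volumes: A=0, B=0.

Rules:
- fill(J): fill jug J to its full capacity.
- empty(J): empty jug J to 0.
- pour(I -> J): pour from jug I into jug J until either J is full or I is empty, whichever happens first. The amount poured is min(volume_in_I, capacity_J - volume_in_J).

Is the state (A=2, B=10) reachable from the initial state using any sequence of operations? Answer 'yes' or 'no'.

BFS explored all 30 reachable states.
Reachable set includes: (0,0), (0,1), (0,2), (0,3), (0,4), (0,5), (0,6), (0,7), (0,8), (0,9), (0,10), (0,11) ...
Target (A=2, B=10) not in reachable set → no.

Answer: no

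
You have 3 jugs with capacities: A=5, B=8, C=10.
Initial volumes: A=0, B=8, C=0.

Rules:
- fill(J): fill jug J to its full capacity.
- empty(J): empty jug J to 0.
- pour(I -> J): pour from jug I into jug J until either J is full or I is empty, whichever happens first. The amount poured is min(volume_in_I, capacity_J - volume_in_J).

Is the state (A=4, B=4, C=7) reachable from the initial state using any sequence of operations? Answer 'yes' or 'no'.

BFS explored all 342 reachable states.
Reachable set includes: (0,0,0), (0,0,1), (0,0,2), (0,0,3), (0,0,4), (0,0,5), (0,0,6), (0,0,7), (0,0,8), (0,0,9), (0,0,10), (0,1,0) ...
Target (A=4, B=4, C=7) not in reachable set → no.

Answer: no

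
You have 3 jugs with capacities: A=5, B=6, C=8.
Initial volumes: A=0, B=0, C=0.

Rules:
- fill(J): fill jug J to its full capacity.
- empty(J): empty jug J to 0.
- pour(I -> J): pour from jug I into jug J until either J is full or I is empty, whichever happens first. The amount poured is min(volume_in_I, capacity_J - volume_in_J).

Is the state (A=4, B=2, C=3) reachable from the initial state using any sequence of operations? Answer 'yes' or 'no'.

BFS explored all 238 reachable states.
Reachable set includes: (0,0,0), (0,0,1), (0,0,2), (0,0,3), (0,0,4), (0,0,5), (0,0,6), (0,0,7), (0,0,8), (0,1,0), (0,1,1), (0,1,2) ...
Target (A=4, B=2, C=3) not in reachable set → no.

Answer: no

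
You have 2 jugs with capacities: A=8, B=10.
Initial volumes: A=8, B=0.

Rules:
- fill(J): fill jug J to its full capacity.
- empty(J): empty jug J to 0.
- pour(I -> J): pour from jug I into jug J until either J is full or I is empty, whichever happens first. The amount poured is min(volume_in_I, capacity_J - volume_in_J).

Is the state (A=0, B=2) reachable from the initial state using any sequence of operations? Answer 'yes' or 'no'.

BFS from (A=8, B=0):
  1. empty(A) -> (A=0 B=0)
  2. fill(B) -> (A=0 B=10)
  3. pour(B -> A) -> (A=8 B=2)
  4. empty(A) -> (A=0 B=2)
Target reached → yes.

Answer: yes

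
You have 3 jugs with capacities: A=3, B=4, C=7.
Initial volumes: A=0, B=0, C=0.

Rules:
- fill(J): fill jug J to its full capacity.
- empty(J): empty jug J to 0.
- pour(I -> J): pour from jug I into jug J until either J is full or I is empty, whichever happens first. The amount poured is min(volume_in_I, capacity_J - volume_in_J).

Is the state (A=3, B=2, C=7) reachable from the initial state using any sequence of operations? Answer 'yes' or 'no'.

BFS from (A=0, B=0, C=0):
  1. fill(B) -> (A=0 B=4 C=0)
  2. fill(C) -> (A=0 B=4 C=7)
  3. pour(B -> A) -> (A=3 B=1 C=7)
  4. empty(A) -> (A=0 B=1 C=7)
  5. pour(B -> A) -> (A=1 B=0 C=7)
  6. fill(B) -> (A=1 B=4 C=7)
  7. pour(B -> A) -> (A=3 B=2 C=7)
Target reached → yes.

Answer: yes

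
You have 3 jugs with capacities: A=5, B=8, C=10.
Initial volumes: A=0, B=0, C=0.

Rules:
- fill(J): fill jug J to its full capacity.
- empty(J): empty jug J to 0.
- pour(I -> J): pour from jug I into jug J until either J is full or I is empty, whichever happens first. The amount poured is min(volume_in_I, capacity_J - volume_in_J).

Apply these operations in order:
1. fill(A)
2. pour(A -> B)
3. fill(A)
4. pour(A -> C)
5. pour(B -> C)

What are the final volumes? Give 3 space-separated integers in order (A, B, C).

Step 1: fill(A) -> (A=5 B=0 C=0)
Step 2: pour(A -> B) -> (A=0 B=5 C=0)
Step 3: fill(A) -> (A=5 B=5 C=0)
Step 4: pour(A -> C) -> (A=0 B=5 C=5)
Step 5: pour(B -> C) -> (A=0 B=0 C=10)

Answer: 0 0 10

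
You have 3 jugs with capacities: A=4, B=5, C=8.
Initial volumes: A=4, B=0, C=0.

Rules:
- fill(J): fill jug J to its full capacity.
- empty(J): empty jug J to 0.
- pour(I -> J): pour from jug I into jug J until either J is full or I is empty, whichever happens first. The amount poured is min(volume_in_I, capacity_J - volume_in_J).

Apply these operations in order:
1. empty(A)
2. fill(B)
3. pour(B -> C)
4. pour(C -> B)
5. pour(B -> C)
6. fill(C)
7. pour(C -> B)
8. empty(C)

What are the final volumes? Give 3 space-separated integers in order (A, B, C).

Answer: 0 5 0

Derivation:
Step 1: empty(A) -> (A=0 B=0 C=0)
Step 2: fill(B) -> (A=0 B=5 C=0)
Step 3: pour(B -> C) -> (A=0 B=0 C=5)
Step 4: pour(C -> B) -> (A=0 B=5 C=0)
Step 5: pour(B -> C) -> (A=0 B=0 C=5)
Step 6: fill(C) -> (A=0 B=0 C=8)
Step 7: pour(C -> B) -> (A=0 B=5 C=3)
Step 8: empty(C) -> (A=0 B=5 C=0)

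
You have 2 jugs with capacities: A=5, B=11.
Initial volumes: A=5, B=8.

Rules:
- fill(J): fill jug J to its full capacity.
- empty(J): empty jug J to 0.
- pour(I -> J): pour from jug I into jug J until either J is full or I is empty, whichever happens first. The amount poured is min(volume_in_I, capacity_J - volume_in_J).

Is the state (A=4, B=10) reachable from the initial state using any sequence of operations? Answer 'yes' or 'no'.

Answer: no

Derivation:
BFS explored all 32 reachable states.
Reachable set includes: (0,0), (0,1), (0,2), (0,3), (0,4), (0,5), (0,6), (0,7), (0,8), (0,9), (0,10), (0,11) ...
Target (A=4, B=10) not in reachable set → no.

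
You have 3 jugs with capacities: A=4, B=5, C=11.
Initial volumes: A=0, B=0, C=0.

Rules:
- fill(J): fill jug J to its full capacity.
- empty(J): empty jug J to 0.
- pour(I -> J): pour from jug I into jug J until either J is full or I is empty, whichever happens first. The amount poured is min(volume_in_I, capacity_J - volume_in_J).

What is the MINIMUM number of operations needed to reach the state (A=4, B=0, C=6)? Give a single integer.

BFS from (A=0, B=0, C=0). One shortest path:
  1. fill(A) -> (A=4 B=0 C=0)
  2. fill(C) -> (A=4 B=0 C=11)
  3. pour(C -> B) -> (A=4 B=5 C=6)
  4. empty(B) -> (A=4 B=0 C=6)
Reached target in 4 moves.

Answer: 4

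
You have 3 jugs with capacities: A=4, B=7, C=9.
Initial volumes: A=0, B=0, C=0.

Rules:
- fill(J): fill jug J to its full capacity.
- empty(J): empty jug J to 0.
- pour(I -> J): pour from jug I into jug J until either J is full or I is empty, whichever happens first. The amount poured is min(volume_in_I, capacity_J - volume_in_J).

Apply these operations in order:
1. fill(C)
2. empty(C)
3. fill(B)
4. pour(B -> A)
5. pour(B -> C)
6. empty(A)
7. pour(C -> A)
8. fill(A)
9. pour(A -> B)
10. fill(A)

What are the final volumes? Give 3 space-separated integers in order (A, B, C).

Step 1: fill(C) -> (A=0 B=0 C=9)
Step 2: empty(C) -> (A=0 B=0 C=0)
Step 3: fill(B) -> (A=0 B=7 C=0)
Step 4: pour(B -> A) -> (A=4 B=3 C=0)
Step 5: pour(B -> C) -> (A=4 B=0 C=3)
Step 6: empty(A) -> (A=0 B=0 C=3)
Step 7: pour(C -> A) -> (A=3 B=0 C=0)
Step 8: fill(A) -> (A=4 B=0 C=0)
Step 9: pour(A -> B) -> (A=0 B=4 C=0)
Step 10: fill(A) -> (A=4 B=4 C=0)

Answer: 4 4 0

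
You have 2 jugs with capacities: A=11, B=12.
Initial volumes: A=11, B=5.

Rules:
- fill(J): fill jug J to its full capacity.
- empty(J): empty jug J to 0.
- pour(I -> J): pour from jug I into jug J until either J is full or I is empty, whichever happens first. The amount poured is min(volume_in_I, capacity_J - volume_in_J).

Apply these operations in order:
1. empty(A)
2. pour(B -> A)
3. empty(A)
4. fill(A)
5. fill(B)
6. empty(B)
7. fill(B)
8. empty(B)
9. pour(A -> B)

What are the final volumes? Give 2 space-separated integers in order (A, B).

Step 1: empty(A) -> (A=0 B=5)
Step 2: pour(B -> A) -> (A=5 B=0)
Step 3: empty(A) -> (A=0 B=0)
Step 4: fill(A) -> (A=11 B=0)
Step 5: fill(B) -> (A=11 B=12)
Step 6: empty(B) -> (A=11 B=0)
Step 7: fill(B) -> (A=11 B=12)
Step 8: empty(B) -> (A=11 B=0)
Step 9: pour(A -> B) -> (A=0 B=11)

Answer: 0 11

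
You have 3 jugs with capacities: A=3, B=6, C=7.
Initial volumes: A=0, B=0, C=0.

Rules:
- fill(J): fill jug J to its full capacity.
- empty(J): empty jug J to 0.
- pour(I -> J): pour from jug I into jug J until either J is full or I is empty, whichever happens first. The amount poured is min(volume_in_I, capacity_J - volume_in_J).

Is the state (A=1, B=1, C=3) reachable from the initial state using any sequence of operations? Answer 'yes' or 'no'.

Answer: no

Derivation:
BFS explored all 164 reachable states.
Reachable set includes: (0,0,0), (0,0,1), (0,0,2), (0,0,3), (0,0,4), (0,0,5), (0,0,6), (0,0,7), (0,1,0), (0,1,1), (0,1,2), (0,1,3) ...
Target (A=1, B=1, C=3) not in reachable set → no.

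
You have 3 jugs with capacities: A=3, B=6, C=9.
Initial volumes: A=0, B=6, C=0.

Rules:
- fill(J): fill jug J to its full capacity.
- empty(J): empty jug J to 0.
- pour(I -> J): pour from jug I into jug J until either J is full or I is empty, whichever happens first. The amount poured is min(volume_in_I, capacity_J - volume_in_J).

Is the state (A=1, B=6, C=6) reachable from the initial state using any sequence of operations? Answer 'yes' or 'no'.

BFS explored all 24 reachable states.
Reachable set includes: (0,0,0), (0,0,3), (0,0,6), (0,0,9), (0,3,0), (0,3,3), (0,3,6), (0,3,9), (0,6,0), (0,6,3), (0,6,6), (0,6,9) ...
Target (A=1, B=6, C=6) not in reachable set → no.

Answer: no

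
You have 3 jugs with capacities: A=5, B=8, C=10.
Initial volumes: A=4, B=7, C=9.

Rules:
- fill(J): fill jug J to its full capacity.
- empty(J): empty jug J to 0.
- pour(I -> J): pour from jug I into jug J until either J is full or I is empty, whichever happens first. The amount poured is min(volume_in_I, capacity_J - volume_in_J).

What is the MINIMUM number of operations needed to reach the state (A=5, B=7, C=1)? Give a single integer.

BFS from (A=4, B=7, C=9). One shortest path:
  1. empty(B) -> (A=4 B=0 C=9)
  2. pour(C -> B) -> (A=4 B=8 C=1)
  3. pour(B -> A) -> (A=5 B=7 C=1)
Reached target in 3 moves.

Answer: 3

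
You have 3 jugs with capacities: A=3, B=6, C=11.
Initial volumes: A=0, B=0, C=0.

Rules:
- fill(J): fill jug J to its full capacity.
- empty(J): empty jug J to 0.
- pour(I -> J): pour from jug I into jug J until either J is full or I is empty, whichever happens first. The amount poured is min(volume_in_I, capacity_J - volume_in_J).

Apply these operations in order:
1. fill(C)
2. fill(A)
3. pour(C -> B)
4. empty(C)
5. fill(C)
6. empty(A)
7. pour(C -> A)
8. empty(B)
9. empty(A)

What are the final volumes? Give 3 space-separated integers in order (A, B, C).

Answer: 0 0 8

Derivation:
Step 1: fill(C) -> (A=0 B=0 C=11)
Step 2: fill(A) -> (A=3 B=0 C=11)
Step 3: pour(C -> B) -> (A=3 B=6 C=5)
Step 4: empty(C) -> (A=3 B=6 C=0)
Step 5: fill(C) -> (A=3 B=6 C=11)
Step 6: empty(A) -> (A=0 B=6 C=11)
Step 7: pour(C -> A) -> (A=3 B=6 C=8)
Step 8: empty(B) -> (A=3 B=0 C=8)
Step 9: empty(A) -> (A=0 B=0 C=8)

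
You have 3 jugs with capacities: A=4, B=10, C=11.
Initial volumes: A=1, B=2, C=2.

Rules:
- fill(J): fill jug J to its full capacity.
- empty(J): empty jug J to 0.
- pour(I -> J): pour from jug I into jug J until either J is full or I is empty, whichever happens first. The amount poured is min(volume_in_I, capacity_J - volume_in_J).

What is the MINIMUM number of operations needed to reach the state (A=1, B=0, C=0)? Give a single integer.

BFS from (A=1, B=2, C=2). One shortest path:
  1. empty(B) -> (A=1 B=0 C=2)
  2. empty(C) -> (A=1 B=0 C=0)
Reached target in 2 moves.

Answer: 2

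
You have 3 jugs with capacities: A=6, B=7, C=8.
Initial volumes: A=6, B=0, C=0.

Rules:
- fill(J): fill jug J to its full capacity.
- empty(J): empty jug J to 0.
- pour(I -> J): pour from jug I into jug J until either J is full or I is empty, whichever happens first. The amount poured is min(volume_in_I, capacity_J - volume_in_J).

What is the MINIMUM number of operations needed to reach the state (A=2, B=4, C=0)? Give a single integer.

BFS from (A=6, B=0, C=0). One shortest path:
  1. pour(A -> B) -> (A=0 B=6 C=0)
  2. fill(A) -> (A=6 B=6 C=0)
  3. pour(A -> C) -> (A=0 B=6 C=6)
  4. pour(B -> C) -> (A=0 B=4 C=8)
  5. pour(C -> A) -> (A=6 B=4 C=2)
  6. empty(A) -> (A=0 B=4 C=2)
  7. pour(C -> A) -> (A=2 B=4 C=0)
Reached target in 7 moves.

Answer: 7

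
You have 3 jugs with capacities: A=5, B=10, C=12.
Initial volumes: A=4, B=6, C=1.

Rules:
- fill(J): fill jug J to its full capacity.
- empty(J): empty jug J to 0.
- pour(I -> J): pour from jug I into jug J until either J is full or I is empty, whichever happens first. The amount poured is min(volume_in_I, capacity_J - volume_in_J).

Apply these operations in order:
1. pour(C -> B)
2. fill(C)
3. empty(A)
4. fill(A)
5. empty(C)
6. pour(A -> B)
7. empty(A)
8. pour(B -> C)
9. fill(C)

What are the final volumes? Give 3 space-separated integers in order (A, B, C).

Answer: 0 0 12

Derivation:
Step 1: pour(C -> B) -> (A=4 B=7 C=0)
Step 2: fill(C) -> (A=4 B=7 C=12)
Step 3: empty(A) -> (A=0 B=7 C=12)
Step 4: fill(A) -> (A=5 B=7 C=12)
Step 5: empty(C) -> (A=5 B=7 C=0)
Step 6: pour(A -> B) -> (A=2 B=10 C=0)
Step 7: empty(A) -> (A=0 B=10 C=0)
Step 8: pour(B -> C) -> (A=0 B=0 C=10)
Step 9: fill(C) -> (A=0 B=0 C=12)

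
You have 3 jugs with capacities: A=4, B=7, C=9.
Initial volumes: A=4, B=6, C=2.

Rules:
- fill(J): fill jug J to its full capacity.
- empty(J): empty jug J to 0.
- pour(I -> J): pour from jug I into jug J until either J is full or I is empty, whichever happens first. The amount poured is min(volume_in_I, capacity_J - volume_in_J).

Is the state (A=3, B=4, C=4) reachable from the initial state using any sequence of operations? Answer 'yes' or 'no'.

BFS explored all 256 reachable states.
Reachable set includes: (0,0,0), (0,0,1), (0,0,2), (0,0,3), (0,0,4), (0,0,5), (0,0,6), (0,0,7), (0,0,8), (0,0,9), (0,1,0), (0,1,1) ...
Target (A=3, B=4, C=4) not in reachable set → no.

Answer: no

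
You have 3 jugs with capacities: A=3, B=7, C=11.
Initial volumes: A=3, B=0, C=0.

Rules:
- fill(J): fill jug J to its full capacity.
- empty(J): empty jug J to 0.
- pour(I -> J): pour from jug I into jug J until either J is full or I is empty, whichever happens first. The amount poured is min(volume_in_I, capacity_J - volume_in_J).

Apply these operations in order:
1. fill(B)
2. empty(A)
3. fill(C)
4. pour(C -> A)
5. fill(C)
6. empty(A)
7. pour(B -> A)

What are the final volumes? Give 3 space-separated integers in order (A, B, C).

Answer: 3 4 11

Derivation:
Step 1: fill(B) -> (A=3 B=7 C=0)
Step 2: empty(A) -> (A=0 B=7 C=0)
Step 3: fill(C) -> (A=0 B=7 C=11)
Step 4: pour(C -> A) -> (A=3 B=7 C=8)
Step 5: fill(C) -> (A=3 B=7 C=11)
Step 6: empty(A) -> (A=0 B=7 C=11)
Step 7: pour(B -> A) -> (A=3 B=4 C=11)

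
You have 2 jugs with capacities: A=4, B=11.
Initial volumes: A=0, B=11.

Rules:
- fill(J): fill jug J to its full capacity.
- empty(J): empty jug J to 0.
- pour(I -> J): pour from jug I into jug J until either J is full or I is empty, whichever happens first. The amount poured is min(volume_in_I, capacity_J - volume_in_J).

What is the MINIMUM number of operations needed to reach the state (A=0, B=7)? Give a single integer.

Answer: 2

Derivation:
BFS from (A=0, B=11). One shortest path:
  1. pour(B -> A) -> (A=4 B=7)
  2. empty(A) -> (A=0 B=7)
Reached target in 2 moves.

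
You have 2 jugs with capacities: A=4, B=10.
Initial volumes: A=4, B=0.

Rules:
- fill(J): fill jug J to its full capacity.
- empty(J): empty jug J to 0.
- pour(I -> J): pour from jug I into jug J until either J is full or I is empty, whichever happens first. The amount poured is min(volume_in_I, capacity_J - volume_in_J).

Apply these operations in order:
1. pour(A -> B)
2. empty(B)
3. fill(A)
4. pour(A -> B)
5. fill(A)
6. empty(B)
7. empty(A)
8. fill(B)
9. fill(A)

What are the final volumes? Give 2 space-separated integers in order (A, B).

Step 1: pour(A -> B) -> (A=0 B=4)
Step 2: empty(B) -> (A=0 B=0)
Step 3: fill(A) -> (A=4 B=0)
Step 4: pour(A -> B) -> (A=0 B=4)
Step 5: fill(A) -> (A=4 B=4)
Step 6: empty(B) -> (A=4 B=0)
Step 7: empty(A) -> (A=0 B=0)
Step 8: fill(B) -> (A=0 B=10)
Step 9: fill(A) -> (A=4 B=10)

Answer: 4 10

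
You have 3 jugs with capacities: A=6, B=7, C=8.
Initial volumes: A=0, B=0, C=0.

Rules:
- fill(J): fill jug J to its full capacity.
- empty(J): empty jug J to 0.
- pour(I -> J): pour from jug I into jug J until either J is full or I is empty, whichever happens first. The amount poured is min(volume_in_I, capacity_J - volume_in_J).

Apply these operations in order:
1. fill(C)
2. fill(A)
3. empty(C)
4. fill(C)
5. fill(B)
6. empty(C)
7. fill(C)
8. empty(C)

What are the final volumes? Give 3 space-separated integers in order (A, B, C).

Step 1: fill(C) -> (A=0 B=0 C=8)
Step 2: fill(A) -> (A=6 B=0 C=8)
Step 3: empty(C) -> (A=6 B=0 C=0)
Step 4: fill(C) -> (A=6 B=0 C=8)
Step 5: fill(B) -> (A=6 B=7 C=8)
Step 6: empty(C) -> (A=6 B=7 C=0)
Step 7: fill(C) -> (A=6 B=7 C=8)
Step 8: empty(C) -> (A=6 B=7 C=0)

Answer: 6 7 0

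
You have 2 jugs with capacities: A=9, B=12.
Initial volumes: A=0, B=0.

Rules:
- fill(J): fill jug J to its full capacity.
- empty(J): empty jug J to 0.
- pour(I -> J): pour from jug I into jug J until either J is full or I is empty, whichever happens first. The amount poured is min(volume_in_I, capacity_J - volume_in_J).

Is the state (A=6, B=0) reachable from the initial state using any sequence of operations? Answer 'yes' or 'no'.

BFS from (A=0, B=0):
  1. fill(A) -> (A=9 B=0)
  2. pour(A -> B) -> (A=0 B=9)
  3. fill(A) -> (A=9 B=9)
  4. pour(A -> B) -> (A=6 B=12)
  5. empty(B) -> (A=6 B=0)
Target reached → yes.

Answer: yes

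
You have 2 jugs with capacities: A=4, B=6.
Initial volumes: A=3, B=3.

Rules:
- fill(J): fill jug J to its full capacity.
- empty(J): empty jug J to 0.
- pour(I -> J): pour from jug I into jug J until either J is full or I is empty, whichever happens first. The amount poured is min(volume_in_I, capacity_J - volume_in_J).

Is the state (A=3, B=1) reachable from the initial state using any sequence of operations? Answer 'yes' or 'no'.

Answer: no

Derivation:
BFS explored all 21 reachable states.
Reachable set includes: (0,0), (0,1), (0,2), (0,3), (0,4), (0,5), (0,6), (1,0), (1,6), (2,0), (2,6), (3,0) ...
Target (A=3, B=1) not in reachable set → no.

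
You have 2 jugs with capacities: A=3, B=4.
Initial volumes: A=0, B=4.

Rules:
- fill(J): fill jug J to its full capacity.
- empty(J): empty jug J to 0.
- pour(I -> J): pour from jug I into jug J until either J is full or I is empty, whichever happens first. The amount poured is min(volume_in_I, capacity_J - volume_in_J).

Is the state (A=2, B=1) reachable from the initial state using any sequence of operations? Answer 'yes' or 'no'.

Answer: no

Derivation:
BFS explored all 14 reachable states.
Reachable set includes: (0,0), (0,1), (0,2), (0,3), (0,4), (1,0), (1,4), (2,0), (2,4), (3,0), (3,1), (3,2) ...
Target (A=2, B=1) not in reachable set → no.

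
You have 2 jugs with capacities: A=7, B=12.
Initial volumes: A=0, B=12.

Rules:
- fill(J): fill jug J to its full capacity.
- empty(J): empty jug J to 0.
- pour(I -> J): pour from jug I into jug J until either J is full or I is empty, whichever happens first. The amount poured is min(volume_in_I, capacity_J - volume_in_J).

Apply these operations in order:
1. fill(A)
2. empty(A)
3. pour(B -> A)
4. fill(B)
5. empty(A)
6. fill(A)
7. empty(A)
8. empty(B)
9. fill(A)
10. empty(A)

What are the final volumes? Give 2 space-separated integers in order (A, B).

Answer: 0 0

Derivation:
Step 1: fill(A) -> (A=7 B=12)
Step 2: empty(A) -> (A=0 B=12)
Step 3: pour(B -> A) -> (A=7 B=5)
Step 4: fill(B) -> (A=7 B=12)
Step 5: empty(A) -> (A=0 B=12)
Step 6: fill(A) -> (A=7 B=12)
Step 7: empty(A) -> (A=0 B=12)
Step 8: empty(B) -> (A=0 B=0)
Step 9: fill(A) -> (A=7 B=0)
Step 10: empty(A) -> (A=0 B=0)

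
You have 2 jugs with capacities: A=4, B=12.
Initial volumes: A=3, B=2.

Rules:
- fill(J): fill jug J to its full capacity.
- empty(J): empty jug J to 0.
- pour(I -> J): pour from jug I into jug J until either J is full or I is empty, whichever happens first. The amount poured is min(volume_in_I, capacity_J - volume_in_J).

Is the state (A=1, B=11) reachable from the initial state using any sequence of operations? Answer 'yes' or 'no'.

BFS explored all 33 reachable states.
Reachable set includes: (0,0), (0,1), (0,2), (0,3), (0,4), (0,5), (0,6), (0,7), (0,8), (0,9), (0,10), (0,11) ...
Target (A=1, B=11) not in reachable set → no.

Answer: no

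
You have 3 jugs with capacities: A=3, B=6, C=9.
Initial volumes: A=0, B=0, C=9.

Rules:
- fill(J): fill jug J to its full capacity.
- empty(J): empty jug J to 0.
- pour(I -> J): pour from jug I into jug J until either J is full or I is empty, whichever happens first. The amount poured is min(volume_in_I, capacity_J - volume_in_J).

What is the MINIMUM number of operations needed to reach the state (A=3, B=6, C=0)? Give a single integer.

BFS from (A=0, B=0, C=9). One shortest path:
  1. pour(C -> A) -> (A=3 B=0 C=6)
  2. pour(C -> B) -> (A=3 B=6 C=0)
Reached target in 2 moves.

Answer: 2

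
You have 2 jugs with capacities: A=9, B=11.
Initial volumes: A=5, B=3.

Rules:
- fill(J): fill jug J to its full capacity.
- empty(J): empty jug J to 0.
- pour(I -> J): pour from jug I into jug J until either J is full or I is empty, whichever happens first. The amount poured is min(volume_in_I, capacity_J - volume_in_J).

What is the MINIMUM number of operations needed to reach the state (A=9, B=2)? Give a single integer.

BFS from (A=5, B=3). One shortest path:
  1. empty(A) -> (A=0 B=3)
  2. fill(B) -> (A=0 B=11)
  3. pour(B -> A) -> (A=9 B=2)
Reached target in 3 moves.

Answer: 3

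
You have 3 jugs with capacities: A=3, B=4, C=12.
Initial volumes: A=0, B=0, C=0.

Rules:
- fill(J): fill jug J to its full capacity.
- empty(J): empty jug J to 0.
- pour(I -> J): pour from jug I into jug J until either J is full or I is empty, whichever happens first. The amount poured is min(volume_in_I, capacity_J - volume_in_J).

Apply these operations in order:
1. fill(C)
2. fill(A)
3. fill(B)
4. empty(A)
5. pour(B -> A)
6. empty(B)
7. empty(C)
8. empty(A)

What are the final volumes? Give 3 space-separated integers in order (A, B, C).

Answer: 0 0 0

Derivation:
Step 1: fill(C) -> (A=0 B=0 C=12)
Step 2: fill(A) -> (A=3 B=0 C=12)
Step 3: fill(B) -> (A=3 B=4 C=12)
Step 4: empty(A) -> (A=0 B=4 C=12)
Step 5: pour(B -> A) -> (A=3 B=1 C=12)
Step 6: empty(B) -> (A=3 B=0 C=12)
Step 7: empty(C) -> (A=3 B=0 C=0)
Step 8: empty(A) -> (A=0 B=0 C=0)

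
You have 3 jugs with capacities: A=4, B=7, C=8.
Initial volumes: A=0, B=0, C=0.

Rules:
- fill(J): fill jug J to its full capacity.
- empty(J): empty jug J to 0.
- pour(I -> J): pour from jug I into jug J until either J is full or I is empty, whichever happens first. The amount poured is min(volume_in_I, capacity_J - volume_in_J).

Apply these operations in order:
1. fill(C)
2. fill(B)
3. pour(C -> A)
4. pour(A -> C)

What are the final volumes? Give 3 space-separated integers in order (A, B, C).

Answer: 0 7 8

Derivation:
Step 1: fill(C) -> (A=0 B=0 C=8)
Step 2: fill(B) -> (A=0 B=7 C=8)
Step 3: pour(C -> A) -> (A=4 B=7 C=4)
Step 4: pour(A -> C) -> (A=0 B=7 C=8)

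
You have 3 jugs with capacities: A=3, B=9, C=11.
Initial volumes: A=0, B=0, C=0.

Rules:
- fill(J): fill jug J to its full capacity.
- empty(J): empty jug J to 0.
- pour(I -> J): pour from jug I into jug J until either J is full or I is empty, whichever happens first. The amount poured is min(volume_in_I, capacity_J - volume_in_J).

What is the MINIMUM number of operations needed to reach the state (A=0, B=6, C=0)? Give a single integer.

BFS from (A=0, B=0, C=0). One shortest path:
  1. fill(B) -> (A=0 B=9 C=0)
  2. pour(B -> A) -> (A=3 B=6 C=0)
  3. empty(A) -> (A=0 B=6 C=0)
Reached target in 3 moves.

Answer: 3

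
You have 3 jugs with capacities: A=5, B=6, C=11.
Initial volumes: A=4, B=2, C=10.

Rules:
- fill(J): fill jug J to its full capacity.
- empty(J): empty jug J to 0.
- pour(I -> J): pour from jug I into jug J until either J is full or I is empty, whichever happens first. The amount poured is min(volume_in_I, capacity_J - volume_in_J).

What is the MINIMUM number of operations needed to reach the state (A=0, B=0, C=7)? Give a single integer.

BFS from (A=4, B=2, C=10). One shortest path:
  1. fill(A) -> (A=5 B=2 C=10)
  2. empty(C) -> (A=5 B=2 C=0)
  3. pour(A -> C) -> (A=0 B=2 C=5)
  4. pour(B -> C) -> (A=0 B=0 C=7)
Reached target in 4 moves.

Answer: 4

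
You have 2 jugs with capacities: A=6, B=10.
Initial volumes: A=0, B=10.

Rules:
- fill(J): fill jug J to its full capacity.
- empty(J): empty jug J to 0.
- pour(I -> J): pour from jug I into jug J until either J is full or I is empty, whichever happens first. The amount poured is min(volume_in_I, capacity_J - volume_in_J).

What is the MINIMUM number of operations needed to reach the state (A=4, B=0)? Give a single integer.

BFS from (A=0, B=10). One shortest path:
  1. pour(B -> A) -> (A=6 B=4)
  2. empty(A) -> (A=0 B=4)
  3. pour(B -> A) -> (A=4 B=0)
Reached target in 3 moves.

Answer: 3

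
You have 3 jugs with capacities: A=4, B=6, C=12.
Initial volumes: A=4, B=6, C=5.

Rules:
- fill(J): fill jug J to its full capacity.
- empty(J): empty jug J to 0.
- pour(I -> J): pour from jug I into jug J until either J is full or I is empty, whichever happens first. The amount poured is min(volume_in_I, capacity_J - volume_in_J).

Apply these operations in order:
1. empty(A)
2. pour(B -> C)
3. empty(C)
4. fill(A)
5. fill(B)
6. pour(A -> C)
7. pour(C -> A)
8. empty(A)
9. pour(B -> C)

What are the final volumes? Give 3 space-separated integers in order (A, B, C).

Answer: 0 0 6

Derivation:
Step 1: empty(A) -> (A=0 B=6 C=5)
Step 2: pour(B -> C) -> (A=0 B=0 C=11)
Step 3: empty(C) -> (A=0 B=0 C=0)
Step 4: fill(A) -> (A=4 B=0 C=0)
Step 5: fill(B) -> (A=4 B=6 C=0)
Step 6: pour(A -> C) -> (A=0 B=6 C=4)
Step 7: pour(C -> A) -> (A=4 B=6 C=0)
Step 8: empty(A) -> (A=0 B=6 C=0)
Step 9: pour(B -> C) -> (A=0 B=0 C=6)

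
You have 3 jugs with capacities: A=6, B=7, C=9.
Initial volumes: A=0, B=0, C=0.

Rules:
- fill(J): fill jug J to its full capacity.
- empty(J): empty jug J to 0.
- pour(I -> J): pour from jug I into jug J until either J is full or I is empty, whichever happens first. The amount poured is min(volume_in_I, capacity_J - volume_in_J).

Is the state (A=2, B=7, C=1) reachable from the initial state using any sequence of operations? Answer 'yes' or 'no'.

BFS from (A=0, B=0, C=0):
  1. fill(C) -> (A=0 B=0 C=9)
  2. pour(C -> B) -> (A=0 B=7 C=2)
  3. pour(B -> A) -> (A=6 B=1 C=2)
  4. empty(A) -> (A=0 B=1 C=2)
  5. pour(C -> A) -> (A=2 B=1 C=0)
  6. pour(B -> C) -> (A=2 B=0 C=1)
  7. fill(B) -> (A=2 B=7 C=1)
Target reached → yes.

Answer: yes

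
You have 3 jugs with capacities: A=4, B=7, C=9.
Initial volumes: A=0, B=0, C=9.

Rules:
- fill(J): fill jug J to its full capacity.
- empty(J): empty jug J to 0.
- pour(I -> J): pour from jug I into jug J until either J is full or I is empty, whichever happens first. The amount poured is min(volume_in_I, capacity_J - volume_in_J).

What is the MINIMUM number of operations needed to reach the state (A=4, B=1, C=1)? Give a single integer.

BFS from (A=0, B=0, C=9). One shortest path:
  1. fill(A) -> (A=4 B=0 C=9)
  2. pour(A -> B) -> (A=0 B=4 C=9)
  3. pour(C -> A) -> (A=4 B=4 C=5)
  4. pour(A -> B) -> (A=1 B=7 C=5)
  5. empty(B) -> (A=1 B=0 C=5)
  6. pour(A -> B) -> (A=0 B=1 C=5)
  7. pour(C -> A) -> (A=4 B=1 C=1)
Reached target in 7 moves.

Answer: 7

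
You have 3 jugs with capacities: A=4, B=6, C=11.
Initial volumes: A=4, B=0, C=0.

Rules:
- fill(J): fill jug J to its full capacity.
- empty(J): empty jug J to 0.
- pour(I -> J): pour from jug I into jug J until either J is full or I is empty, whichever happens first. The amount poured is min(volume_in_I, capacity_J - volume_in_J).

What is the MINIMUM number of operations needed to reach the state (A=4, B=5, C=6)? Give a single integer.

Answer: 8

Derivation:
BFS from (A=4, B=0, C=0). One shortest path:
  1. fill(C) -> (A=4 B=0 C=11)
  2. pour(C -> B) -> (A=4 B=6 C=5)
  3. empty(B) -> (A=4 B=0 C=5)
  4. pour(C -> B) -> (A=4 B=5 C=0)
  5. pour(A -> B) -> (A=3 B=6 C=0)
  6. pour(B -> C) -> (A=3 B=0 C=6)
  7. fill(B) -> (A=3 B=6 C=6)
  8. pour(B -> A) -> (A=4 B=5 C=6)
Reached target in 8 moves.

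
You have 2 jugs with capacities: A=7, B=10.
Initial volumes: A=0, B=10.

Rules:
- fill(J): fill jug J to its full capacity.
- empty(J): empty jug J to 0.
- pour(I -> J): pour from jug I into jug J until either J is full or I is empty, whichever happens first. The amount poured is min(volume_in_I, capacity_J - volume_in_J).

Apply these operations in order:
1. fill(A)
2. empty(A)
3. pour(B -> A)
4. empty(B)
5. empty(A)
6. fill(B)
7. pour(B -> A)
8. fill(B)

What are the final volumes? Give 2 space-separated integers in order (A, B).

Answer: 7 10

Derivation:
Step 1: fill(A) -> (A=7 B=10)
Step 2: empty(A) -> (A=0 B=10)
Step 3: pour(B -> A) -> (A=7 B=3)
Step 4: empty(B) -> (A=7 B=0)
Step 5: empty(A) -> (A=0 B=0)
Step 6: fill(B) -> (A=0 B=10)
Step 7: pour(B -> A) -> (A=7 B=3)
Step 8: fill(B) -> (A=7 B=10)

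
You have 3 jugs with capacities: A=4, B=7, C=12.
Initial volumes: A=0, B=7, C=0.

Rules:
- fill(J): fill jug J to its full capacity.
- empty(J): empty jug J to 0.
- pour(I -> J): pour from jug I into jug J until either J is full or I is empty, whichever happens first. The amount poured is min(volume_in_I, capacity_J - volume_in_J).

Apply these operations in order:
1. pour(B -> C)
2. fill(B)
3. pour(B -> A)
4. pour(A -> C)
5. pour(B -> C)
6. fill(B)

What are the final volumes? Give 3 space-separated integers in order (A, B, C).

Step 1: pour(B -> C) -> (A=0 B=0 C=7)
Step 2: fill(B) -> (A=0 B=7 C=7)
Step 3: pour(B -> A) -> (A=4 B=3 C=7)
Step 4: pour(A -> C) -> (A=0 B=3 C=11)
Step 5: pour(B -> C) -> (A=0 B=2 C=12)
Step 6: fill(B) -> (A=0 B=7 C=12)

Answer: 0 7 12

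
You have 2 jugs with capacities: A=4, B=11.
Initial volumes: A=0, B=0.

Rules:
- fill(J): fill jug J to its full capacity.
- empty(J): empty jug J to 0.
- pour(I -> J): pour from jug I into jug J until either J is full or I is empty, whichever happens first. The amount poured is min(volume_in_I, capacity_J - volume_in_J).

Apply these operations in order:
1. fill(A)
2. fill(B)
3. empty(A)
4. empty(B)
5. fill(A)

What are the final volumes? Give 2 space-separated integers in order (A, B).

Step 1: fill(A) -> (A=4 B=0)
Step 2: fill(B) -> (A=4 B=11)
Step 3: empty(A) -> (A=0 B=11)
Step 4: empty(B) -> (A=0 B=0)
Step 5: fill(A) -> (A=4 B=0)

Answer: 4 0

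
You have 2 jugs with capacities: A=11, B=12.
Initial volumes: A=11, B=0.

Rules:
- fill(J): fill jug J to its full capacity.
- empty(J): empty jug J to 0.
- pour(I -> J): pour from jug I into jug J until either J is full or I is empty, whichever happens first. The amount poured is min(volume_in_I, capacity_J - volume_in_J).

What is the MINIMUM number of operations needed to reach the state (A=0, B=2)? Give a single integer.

Answer: 8

Derivation:
BFS from (A=11, B=0). One shortest path:
  1. empty(A) -> (A=0 B=0)
  2. fill(B) -> (A=0 B=12)
  3. pour(B -> A) -> (A=11 B=1)
  4. empty(A) -> (A=0 B=1)
  5. pour(B -> A) -> (A=1 B=0)
  6. fill(B) -> (A=1 B=12)
  7. pour(B -> A) -> (A=11 B=2)
  8. empty(A) -> (A=0 B=2)
Reached target in 8 moves.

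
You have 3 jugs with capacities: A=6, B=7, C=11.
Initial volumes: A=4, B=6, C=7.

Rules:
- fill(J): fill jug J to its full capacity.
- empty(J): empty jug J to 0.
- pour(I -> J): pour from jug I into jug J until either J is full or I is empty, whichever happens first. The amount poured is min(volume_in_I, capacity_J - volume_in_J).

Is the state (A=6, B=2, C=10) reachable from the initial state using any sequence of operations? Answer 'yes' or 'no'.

Answer: yes

Derivation:
BFS from (A=4, B=6, C=7):
  1. fill(A) -> (A=6 B=6 C=7)
  2. pour(A -> C) -> (A=2 B=6 C=11)
  3. pour(C -> B) -> (A=2 B=7 C=10)
  4. empty(B) -> (A=2 B=0 C=10)
  5. pour(A -> B) -> (A=0 B=2 C=10)
  6. fill(A) -> (A=6 B=2 C=10)
Target reached → yes.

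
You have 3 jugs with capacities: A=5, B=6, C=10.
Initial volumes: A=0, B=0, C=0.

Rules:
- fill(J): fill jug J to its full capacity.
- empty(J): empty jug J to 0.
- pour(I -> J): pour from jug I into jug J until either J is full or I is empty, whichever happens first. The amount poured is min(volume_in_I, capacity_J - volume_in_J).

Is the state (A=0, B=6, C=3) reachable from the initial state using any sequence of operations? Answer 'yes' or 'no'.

BFS from (A=0, B=0, C=0):
  1. fill(A) -> (A=5 B=0 C=0)
  2. fill(C) -> (A=5 B=0 C=10)
  3. pour(A -> B) -> (A=0 B=5 C=10)
  4. pour(C -> B) -> (A=0 B=6 C=9)
  5. empty(B) -> (A=0 B=0 C=9)
  6. pour(C -> B) -> (A=0 B=6 C=3)
Target reached → yes.

Answer: yes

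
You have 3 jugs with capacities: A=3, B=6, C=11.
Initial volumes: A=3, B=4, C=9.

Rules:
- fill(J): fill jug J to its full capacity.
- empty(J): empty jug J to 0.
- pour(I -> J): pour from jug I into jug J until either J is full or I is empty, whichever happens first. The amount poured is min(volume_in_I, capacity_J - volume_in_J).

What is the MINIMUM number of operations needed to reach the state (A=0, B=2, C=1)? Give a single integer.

BFS from (A=3, B=4, C=9). One shortest path:
  1. empty(B) -> (A=3 B=0 C=9)
  2. pour(A -> C) -> (A=1 B=0 C=11)
  3. pour(C -> B) -> (A=1 B=6 C=5)
  4. empty(B) -> (A=1 B=0 C=5)
  5. pour(C -> B) -> (A=1 B=5 C=0)
  6. pour(A -> C) -> (A=0 B=5 C=1)
  7. pour(B -> A) -> (A=3 B=2 C=1)
  8. empty(A) -> (A=0 B=2 C=1)
Reached target in 8 moves.

Answer: 8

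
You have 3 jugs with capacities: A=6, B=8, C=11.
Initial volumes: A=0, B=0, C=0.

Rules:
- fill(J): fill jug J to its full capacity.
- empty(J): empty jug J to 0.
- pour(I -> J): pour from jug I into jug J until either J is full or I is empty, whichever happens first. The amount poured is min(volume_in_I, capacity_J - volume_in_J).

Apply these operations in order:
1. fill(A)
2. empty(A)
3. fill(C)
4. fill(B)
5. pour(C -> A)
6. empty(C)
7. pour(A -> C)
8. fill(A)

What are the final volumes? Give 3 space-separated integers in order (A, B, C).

Step 1: fill(A) -> (A=6 B=0 C=0)
Step 2: empty(A) -> (A=0 B=0 C=0)
Step 3: fill(C) -> (A=0 B=0 C=11)
Step 4: fill(B) -> (A=0 B=8 C=11)
Step 5: pour(C -> A) -> (A=6 B=8 C=5)
Step 6: empty(C) -> (A=6 B=8 C=0)
Step 7: pour(A -> C) -> (A=0 B=8 C=6)
Step 8: fill(A) -> (A=6 B=8 C=6)

Answer: 6 8 6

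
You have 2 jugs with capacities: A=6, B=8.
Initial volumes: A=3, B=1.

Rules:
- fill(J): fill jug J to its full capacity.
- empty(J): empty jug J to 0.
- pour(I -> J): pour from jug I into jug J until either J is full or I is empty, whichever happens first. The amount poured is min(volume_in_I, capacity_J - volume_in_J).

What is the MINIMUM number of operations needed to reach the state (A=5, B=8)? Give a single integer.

BFS from (A=3, B=1). One shortest path:
  1. fill(A) -> (A=6 B=1)
  2. pour(A -> B) -> (A=0 B=7)
  3. fill(A) -> (A=6 B=7)
  4. pour(A -> B) -> (A=5 B=8)
Reached target in 4 moves.

Answer: 4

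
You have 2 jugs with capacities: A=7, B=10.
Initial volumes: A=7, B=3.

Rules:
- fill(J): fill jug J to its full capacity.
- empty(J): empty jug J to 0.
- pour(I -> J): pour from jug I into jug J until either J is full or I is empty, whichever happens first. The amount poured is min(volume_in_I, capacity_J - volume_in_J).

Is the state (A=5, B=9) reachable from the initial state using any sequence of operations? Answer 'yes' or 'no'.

Answer: no

Derivation:
BFS explored all 34 reachable states.
Reachable set includes: (0,0), (0,1), (0,2), (0,3), (0,4), (0,5), (0,6), (0,7), (0,8), (0,9), (0,10), (1,0) ...
Target (A=5, B=9) not in reachable set → no.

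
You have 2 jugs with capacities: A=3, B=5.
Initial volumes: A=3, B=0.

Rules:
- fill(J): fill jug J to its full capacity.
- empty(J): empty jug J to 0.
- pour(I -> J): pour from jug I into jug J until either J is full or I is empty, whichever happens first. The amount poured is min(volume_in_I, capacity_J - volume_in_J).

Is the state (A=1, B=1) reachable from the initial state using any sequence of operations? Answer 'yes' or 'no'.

BFS explored all 16 reachable states.
Reachable set includes: (0,0), (0,1), (0,2), (0,3), (0,4), (0,5), (1,0), (1,5), (2,0), (2,5), (3,0), (3,1) ...
Target (A=1, B=1) not in reachable set → no.

Answer: no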